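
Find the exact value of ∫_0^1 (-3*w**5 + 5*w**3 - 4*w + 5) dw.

By the power rule, an antiderivative is F(w) = -w**6/2 + 5*w**4/4 - 2*w**2 + 5*w.
Then F(1) - F(0) = (15/4) - (0) = 15/4.

15/4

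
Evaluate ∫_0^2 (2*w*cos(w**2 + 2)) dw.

-sin(2) + sin(6)

Let u = w**2 + 2, so du = 2*w dw. When w = 0, u = 2; when w = 2, u = 6.
The integral becomes ∫ cos(u) du from 2 to 6, with antiderivative sin(u).
Back in w: F(w) = sin(w**2 + 2).
Then F(2) - F(0) = (sin(6)) - (sin(2)) = -sin(2) + sin(6).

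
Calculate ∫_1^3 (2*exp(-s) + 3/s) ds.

-2*exp(-3) + 2*exp(-1) + 3*log(3)

An antiderivative is F(s) = 3*log(s) - 2*exp(-s).
Then F(3) - F(1) = (-2*exp(-3) + 3*log(3)) - (-2*exp(-1)) = -2*exp(-3) + 2*exp(-1) + 3*log(3).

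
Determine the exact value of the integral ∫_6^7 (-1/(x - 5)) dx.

-log(2)

An antiderivative is F(x) = -log(x - 5).
Then F(7) - F(6) = (-log(2)) - (0) = -log(2).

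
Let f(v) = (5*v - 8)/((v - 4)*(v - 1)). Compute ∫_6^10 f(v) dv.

-log(5) + 6*log(3)

Factor the denominator: v**2 - 5*v + 4 = (v - 1)(v - 4).
Partial fractions: (5*v - 8)/((v - 4)*(v - 1)) = 1/(v - 1) + 4/(v - 4).
An antiderivative is F(v) = 4*log(v - 4) + log(v - 1).
Then F(10) - F(6) = (4*log(2) + 6*log(3)) - (log(80)) = -log(5) + 6*log(3).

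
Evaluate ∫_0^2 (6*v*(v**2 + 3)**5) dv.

58460

Let u = v**2 + 3, so du = 2*v dv. When v = 0, u = 3; when v = 2, u = 7.
The integral becomes 3·∫ u**5 du from 3 to 7, with antiderivative u**6/2.
Back in v: F(v) = (v**2 + 3)**6/2.
Then F(2) - F(0) = (117649/2) - (729/2) = 58460.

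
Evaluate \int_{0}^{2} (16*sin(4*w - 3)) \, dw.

Let u = 4*w - 3, so du = 4 dw. When w = 0, u = -3; when w = 2, u = 5.
The integral becomes 4·∫ sin(u) du from -3 to 5, with antiderivative -4*cos(u).
Back in w: F(w) = -4*cos(4*w - 3).
Then F(2) - F(0) = (-4*cos(5)) - (-4*cos(3)) = 4*cos(3) - 4*cos(5).

4*cos(3) - 4*cos(5)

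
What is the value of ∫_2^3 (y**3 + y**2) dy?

By the power rule, an antiderivative is F(y) = y**4/4 + y**3/3.
Then F(3) - F(2) = (117/4) - (20/3) = 271/12.

271/12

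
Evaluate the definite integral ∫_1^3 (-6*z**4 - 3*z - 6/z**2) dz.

-1532/5

By the power rule, an antiderivative is F(z) = -6*z**5/5 - 3*z**2/2 + 6/z.
Then F(3) - F(1) = (-3031/10) - (33/10) = -1532/5.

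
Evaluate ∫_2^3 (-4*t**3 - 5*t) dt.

-155/2

By the power rule, an antiderivative is F(t) = -t**4 - 5*t**2/2.
Then F(3) - F(2) = (-207/2) - (-26) = -155/2.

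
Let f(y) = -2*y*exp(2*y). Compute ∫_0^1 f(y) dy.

-exp(2)/2 - 1/2

Integrate by parts once (u = y, dv = -2*exp(2*y) dy).
An antiderivative is F(y) = (-2*y + 1)*exp(2*y)/2.
Then F(1) - F(0) = (-exp(2)/2) - (1/2) = -exp(2)/2 - 1/2.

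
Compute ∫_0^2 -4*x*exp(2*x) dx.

-3*exp(4) - 1

Integrate by parts once (u = x, dv = -4*exp(2*x) dx).
An antiderivative is F(x) = (-2*x + 1)*exp(2*x).
Then F(2) - F(0) = (-3*exp(4)) - (1) = -3*exp(4) - 1.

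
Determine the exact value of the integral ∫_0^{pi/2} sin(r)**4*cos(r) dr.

1/5

Let u = sin(r), so du = cos(r) dr. When r = 0, u = 0; when r = pi/2, u = 1.
The integral becomes ∫ u**4 du from 0 to 1, with antiderivative u**5/5.
Back in r: F(r) = sin(r)**5/5.
Then F(pi/2) - F(0) = (1/5) - (0) = 1/5.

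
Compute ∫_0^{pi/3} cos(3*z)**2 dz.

Use the identity cos^2(3*z) = (1 + cos(6*z))/2.
An antiderivative is F(z) = z/2 + sin(6*z)/12.
Then F(pi/3) - F(0) = (pi/6) - (0) = pi/6.

pi/6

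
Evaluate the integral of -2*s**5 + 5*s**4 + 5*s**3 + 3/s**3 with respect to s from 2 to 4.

By the power rule, an antiderivative is F(s) = -s**6/3 + s**5 + 5*s**4/4 - 3/(2*s**2).
Then F(4) - F(2) = (-2057/96) - (727/24) = -1655/32.

-1655/32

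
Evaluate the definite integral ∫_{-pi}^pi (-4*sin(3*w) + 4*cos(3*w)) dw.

0

An antiderivative is F(w) = 4*sin(3*w)/3 + 4*cos(3*w)/3.
Then F(pi) - F(-pi) = (-4/3) - (-4/3) = 0.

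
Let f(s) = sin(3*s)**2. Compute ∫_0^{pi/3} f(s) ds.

Use the identity sin^2(3*s) = (1 - cos(6*s))/2.
An antiderivative is F(s) = s/2 - sin(6*s)/12.
Then F(pi/3) - F(0) = (pi/6) - (0) = pi/6.

pi/6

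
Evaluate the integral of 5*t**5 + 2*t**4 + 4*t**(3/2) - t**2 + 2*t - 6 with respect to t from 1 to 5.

40*sqrt(5) + 42680/3

By the power rule, an antiderivative is F(t) = 5*t**6/6 + 8*t**(5/2)/5 + 2*t**5/5 - t**3/3 + t**2 - 6*t.
Then F(5) - F(1) = (40*sqrt(5) + 85345/6) - (-5/2) = 40*sqrt(5) + 42680/3.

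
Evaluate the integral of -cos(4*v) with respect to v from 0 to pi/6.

An antiderivative is F(v) = -sin(4*v)/4.
Then F(pi/6) - F(0) = (-sqrt(3)/8) - (0) = -sqrt(3)/8.

-sqrt(3)/8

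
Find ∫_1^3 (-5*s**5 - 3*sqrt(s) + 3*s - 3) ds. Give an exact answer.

-1796/3 - 6*sqrt(3)

By the power rule, an antiderivative is F(s) = -5*s**6/6 - 2*s**(3/2) + 3*s**2/2 - 3*s.
Then F(3) - F(1) = (-603 - 6*sqrt(3)) - (-13/3) = -1796/3 - 6*sqrt(3).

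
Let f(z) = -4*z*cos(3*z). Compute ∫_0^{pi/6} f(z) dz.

Integrate by parts once (u = z, dv = -4*cos(3*z) dz).
An antiderivative is F(z) = -4*z*sin(3*z)/3 - 4*cos(3*z)/9.
Then F(pi/6) - F(0) = (-2*pi/9) - (-4/9) = 4/9 - 2*pi/9.

4/9 - 2*pi/9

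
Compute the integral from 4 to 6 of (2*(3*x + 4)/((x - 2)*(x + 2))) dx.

Factor the denominator: x**2 - 4 = (x + 2)(x - 2).
Partial fractions: 2*(3*x + 4)/((x - 2)*(x + 2)) = 1/(x + 2) + 5/(x - 2).
An antiderivative is F(x) = 5*log(x - 2) + log(x + 2).
Then F(6) - F(4) = (13*log(2)) - (log(3) + 6*log(2)) = -log(3) + 7*log(2).

-log(3) + 7*log(2)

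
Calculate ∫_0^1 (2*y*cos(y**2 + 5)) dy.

Let u = y**2 + 5, so du = 2*y dy. When y = 0, u = 5; when y = 1, u = 6.
The integral becomes ∫ cos(u) du from 5 to 6, with antiderivative sin(u).
Back in y: F(y) = sin(y**2 + 5).
Then F(1) - F(0) = (sin(6)) - (sin(5)) = sin(6) - sin(5).

sin(6) - sin(5)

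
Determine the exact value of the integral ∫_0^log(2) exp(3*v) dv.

Let u = exp(v), so du = exp(v) dv. When v = 0, u = 1; when v = log(2), u = 2.
The integral becomes ∫ u**2 du from 1 to 2, with antiderivative u**3/3.
Back in v: F(v) = exp(3*v)/3.
Then F(log(2)) - F(0) = (8/3) - (1/3) = 7/3.

7/3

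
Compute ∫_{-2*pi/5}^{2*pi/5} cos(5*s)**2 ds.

2*pi/5

Use the identity cos^2(5*s) = (1 + cos(10*s))/2.
An antiderivative is F(s) = s/2 + sin(10*s)/20.
Then F(2*pi/5) - F(-2*pi/5) = (pi/5) - (-pi/5) = 2*pi/5.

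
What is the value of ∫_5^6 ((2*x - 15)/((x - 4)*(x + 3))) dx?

-10*log(2) + 6*log(3)

Factor the denominator: x**2 - x - 12 = (x + 3)(x - 4).
Partial fractions: (2*x - 15)/((x - 4)*(x + 3)) = 3/(x + 3) - 1/(x - 4).
An antiderivative is F(x) = -log(x - 4) + 3*log(x + 3).
Then F(6) - F(5) = (-log(2) + 6*log(3)) - (9*log(2)) = -10*log(2) + 6*log(3).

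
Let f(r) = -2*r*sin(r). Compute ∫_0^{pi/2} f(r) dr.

-2

Integrate by parts once (u = r, dv = -2*sin(r) dr).
An antiderivative is F(r) = 2*r*cos(r) - 2*sin(r).
Then F(pi/2) - F(0) = (-2) - (0) = -2.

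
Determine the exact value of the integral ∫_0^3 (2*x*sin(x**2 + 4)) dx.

Let u = x**2 + 4, so du = 2*x dx. When x = 0, u = 4; when x = 3, u = 13.
The integral becomes ∫ sin(u) du from 4 to 13, with antiderivative -cos(u).
Back in x: F(x) = -cos(x**2 + 4).
Then F(3) - F(0) = (-cos(13)) - (-cos(4)) = -cos(13) + cos(4).

-cos(13) + cos(4)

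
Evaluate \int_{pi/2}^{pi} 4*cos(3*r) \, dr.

An antiderivative is F(r) = 4*sin(3*r)/3.
Then F(pi) - F(pi/2) = (0) - (-4/3) = 4/3.

4/3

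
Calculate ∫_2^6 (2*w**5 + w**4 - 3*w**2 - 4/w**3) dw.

By the power rule, an antiderivative is F(w) = w**6/3 + w**5/5 - w**3 + 2/w**2.
Then F(6) - F(2) = (1520213/90) - (607/30) = 759196/45.

759196/45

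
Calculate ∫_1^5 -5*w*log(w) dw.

30 - 125*log(5)/2

Integrate by parts once (u = ln w, dv = -5*w dw).
An antiderivative is F(w) = -5*w**2*(2*log(w) - 1)/4.
Then F(5) - F(1) = (125/4 - 125*log(5)/2) - (5/4) = 30 - 125*log(5)/2.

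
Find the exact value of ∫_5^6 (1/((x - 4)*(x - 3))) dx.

log(4/3)

Factor the denominator: x**2 - 7*x + 12 = (x - 3)(x - 4).
Partial fractions: 1/((x - 4)*(x - 3)) = -1/(x - 3) + 1/(x - 4).
An antiderivative is F(x) = log(x - 4) - log(x - 3).
Then F(6) - F(5) = (log(2/3)) - (-log(2)) = log(4/3).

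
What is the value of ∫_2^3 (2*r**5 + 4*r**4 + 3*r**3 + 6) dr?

26713/60

By the power rule, an antiderivative is F(r) = r**6/3 + 4*r**5/5 + 3*r**4/4 + 6*r.
Then F(3) - F(2) = (10323/20) - (1064/15) = 26713/60.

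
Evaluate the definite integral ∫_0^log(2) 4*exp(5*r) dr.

124/5

Let u = exp(r), so du = exp(r) dr. When r = 0, u = 1; when r = log(2), u = 2.
The integral becomes 4·∫ u**4 du from 1 to 2, with antiderivative 4*u**5/5.
Back in r: F(r) = 4*exp(5*r)/5.
Then F(log(2)) - F(0) = (128/5) - (4/5) = 124/5.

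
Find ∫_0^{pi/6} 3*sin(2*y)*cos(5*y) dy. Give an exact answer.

-2/7 + 3*sqrt(3)/28

Use the identity sin(2*y)cos(5*y) = [sin(7*y) + sin(-3*y)]/2.
An antiderivative is F(y) = cos(3*y)/2 - 3*cos(7*y)/14.
Then F(pi/6) - F(0) = (3*sqrt(3)/28) - (2/7) = -2/7 + 3*sqrt(3)/28.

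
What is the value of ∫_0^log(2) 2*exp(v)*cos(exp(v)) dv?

Let u = exp(v), so du = exp(v) dv. When v = 0, u = 1; when v = log(2), u = 2.
The integral becomes 2·∫ cos(u) du from 1 to 2, with antiderivative 2*sin(u).
Back in v: F(v) = 2*sin(exp(v)).
Then F(log(2)) - F(0) = (2*sin(2)) - (2*sin(1)) = -2*sin(1) + 2*sin(2).

-2*sin(1) + 2*sin(2)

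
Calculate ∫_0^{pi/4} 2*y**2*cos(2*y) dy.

Integrate by parts twice (u = y^2, dv = 2*cos(2*y) dy).
An antiderivative is F(y) = y**2*sin(2*y) + y*cos(2*y) - sin(2*y)/2.
Then F(pi/4) - F(0) = (-1/2 + pi**2/16) - (0) = -1/2 + pi**2/16.

-1/2 + pi**2/16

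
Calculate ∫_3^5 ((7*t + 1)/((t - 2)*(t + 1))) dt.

Factor the denominator: t**2 - t - 2 = (t + 1)(t - 2).
Partial fractions: (7*t + 1)/((t - 2)*(t + 1)) = 2/(t + 1) + 5/(t - 2).
An antiderivative is F(t) = 5*log(t - 2) + 2*log(t + 1).
Then F(5) - F(3) = (2*log(2) + 7*log(3)) - (log(16)) = -2*log(2) + 7*log(3).

-2*log(2) + 7*log(3)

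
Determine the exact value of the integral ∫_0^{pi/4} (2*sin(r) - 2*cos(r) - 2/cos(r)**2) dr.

An antiderivative is F(r) = -2*sin(r) - 2*cos(r) - 2*tan(r).
Then F(pi/4) - F(0) = (-2*sqrt(2) - 2) - (-2) = -2*sqrt(2).

-2*sqrt(2)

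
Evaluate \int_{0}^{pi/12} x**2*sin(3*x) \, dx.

Integrate by parts twice (u = x^2, dv = sin(3*x) dx).
An antiderivative is F(x) = -x**2*cos(3*x)/3 + 2*x*sin(3*x)/9 + 2*cos(3*x)/27.
Then F(pi/12) - F(0) = (sqrt(2)*(-pi**2 + 8*pi + 32)/864) - (2/27) = -2/27 - sqrt(2)*pi**2/864 + sqrt(2)*pi/108 + sqrt(2)/27.

-2/27 - sqrt(2)*pi**2/864 + sqrt(2)*pi/108 + sqrt(2)/27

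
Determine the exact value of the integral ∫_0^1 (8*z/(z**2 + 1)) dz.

log(16)

Let u = z**2 + 1, so du = 2*z dz. When z = 0, u = 1; when z = 1, u = 2.
The integral becomes 4·∫ 1/u du from 1 to 2, with antiderivative 4*log(u).
Back in z: F(z) = 4*log(z**2 + 1).
Then F(1) - F(0) = (log(16)) - (0) = log(16).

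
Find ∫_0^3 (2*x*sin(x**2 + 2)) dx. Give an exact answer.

cos(2) - cos(11)

Let u = x**2 + 2, so du = 2*x dx. When x = 0, u = 2; when x = 3, u = 11.
The integral becomes ∫ sin(u) du from 2 to 11, with antiderivative -cos(u).
Back in x: F(x) = -cos(x**2 + 2).
Then F(3) - F(0) = (-cos(11)) - (-cos(2)) = cos(2) - cos(11).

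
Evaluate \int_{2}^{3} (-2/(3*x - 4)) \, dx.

An antiderivative is F(x) = -2*log(3*x - 4)/3.
Then F(3) - F(2) = (-2*log(5)/3) - (-2*log(2)/3) = -2*log(5)/3 + 2*log(2)/3.

-2*log(5)/3 + 2*log(2)/3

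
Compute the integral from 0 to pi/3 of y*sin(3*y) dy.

Integrate by parts once (u = y, dv = sin(3*y) dy).
An antiderivative is F(y) = -y*cos(3*y)/3 + sin(3*y)/9.
Then F(pi/3) - F(0) = (pi/9) - (0) = pi/9.

pi/9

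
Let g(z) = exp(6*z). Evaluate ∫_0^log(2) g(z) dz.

21/2

Let u = exp(z), so du = exp(z) dz. When z = 0, u = 1; when z = log(2), u = 2.
The integral becomes ∫ u**5 du from 1 to 2, with antiderivative u**6/6.
Back in z: F(z) = exp(6*z)/6.
Then F(log(2)) - F(0) = (32/3) - (1/6) = 21/2.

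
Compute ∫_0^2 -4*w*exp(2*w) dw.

-3*exp(4) - 1

Integrate by parts once (u = w, dv = -4*exp(2*w) dw).
An antiderivative is F(w) = (-2*w + 1)*exp(2*w).
Then F(2) - F(0) = (-3*exp(4)) - (1) = -3*exp(4) - 1.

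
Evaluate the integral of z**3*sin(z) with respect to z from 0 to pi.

pi*(-6 + pi**2)

Integrate by parts 3 times (u = z^3, dv = sin(z) dz).
An antiderivative is F(z) = -z**3*cos(z) + 3*z**2*sin(z) + 6*z*cos(z) - 6*sin(z).
Then F(pi) - F(0) = (pi*(-6 + pi**2)) - (0) = pi*(-6 + pi**2).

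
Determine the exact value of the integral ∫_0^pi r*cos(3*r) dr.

-2/9

Integrate by parts once (u = r, dv = cos(3*r) dr).
An antiderivative is F(r) = r*sin(3*r)/3 + cos(3*r)/9.
Then F(pi) - F(0) = (-1/9) - (1/9) = -2/9.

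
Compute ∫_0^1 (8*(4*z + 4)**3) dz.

1920

Let u = 4*z + 4, so du = 4 dz. When z = 0, u = 4; when z = 1, u = 8.
The integral becomes 2·∫ u**3 du from 4 to 8, with antiderivative u**4/2.
Back in z: F(z) = (4*z + 4)**4/2.
Then F(1) - F(0) = (2048) - (128) = 1920.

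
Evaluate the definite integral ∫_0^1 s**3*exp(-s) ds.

Integrate by parts 3 times (u = s^3, dv = exp(-s) ds).
An antiderivative is F(s) = (-s**3 - 3*s**2 - 6*s - 6)*exp(-s).
Then F(1) - F(0) = (-16*exp(-1)) - (-6) = 6 - 16*exp(-1).

6 - 16*exp(-1)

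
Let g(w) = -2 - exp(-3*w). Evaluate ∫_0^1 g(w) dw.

An antiderivative is F(w) = -2*w + exp(-3*w)/3.
Then F(1) - F(0) = (-2 + exp(-3)/3) - (1/3) = -7/3 + exp(-3)/3.

-7/3 + exp(-3)/3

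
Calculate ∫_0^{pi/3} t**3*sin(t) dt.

-3*sqrt(3) - pi**3/54 + sqrt(3)*pi**2/6 + pi

Integrate by parts 3 times (u = t^3, dv = sin(t) dt).
An antiderivative is F(t) = -t**3*cos(t) + 3*t**2*sin(t) + 6*t*cos(t) - 6*sin(t).
Then F(pi/3) - F(0) = (-3*sqrt(3) - pi**3/54 + sqrt(3)*pi**2/6 + pi) - (0) = -3*sqrt(3) - pi**3/54 + sqrt(3)*pi**2/6 + pi.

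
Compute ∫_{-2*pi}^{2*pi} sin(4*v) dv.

0

An antiderivative is F(v) = -cos(4*v)/4.
Then F(2*pi) - F(-2*pi) = (-1/4) - (-1/4) = 0.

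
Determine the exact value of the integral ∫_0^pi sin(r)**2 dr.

Use the identity sin^2(r) = (1 - cos(2*r))/2.
An antiderivative is F(r) = r/2 - sin(2*r)/4.
Then F(pi) - F(0) = (pi/2) - (0) = pi/2.

pi/2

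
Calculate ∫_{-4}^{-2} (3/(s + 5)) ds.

log(27)

An antiderivative is F(s) = 3*log(s + 5).
Then F(-2) - F(-4) = (log(27)) - (0) = log(27).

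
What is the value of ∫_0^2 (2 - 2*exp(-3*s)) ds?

An antiderivative is F(s) = 2*s + 2*exp(-3*s)/3.
Then F(2) - F(0) = (2*exp(-6)/3 + 4) - (2/3) = 2*exp(-6)/3 + 10/3.

2*exp(-6)/3 + 10/3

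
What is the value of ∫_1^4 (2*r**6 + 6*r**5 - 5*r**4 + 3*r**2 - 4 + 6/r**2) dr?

By the power rule, an antiderivative is F(r) = 2*r**7/7 + r**6 - r**5 + r**3 - 4*r - 6/r.
Then F(4) - F(1) = (109195/14) - (-61/7) = 109317/14.

109317/14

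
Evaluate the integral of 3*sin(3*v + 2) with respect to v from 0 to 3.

cos(2) - cos(11)

Let u = 3*v + 2, so du = 3 dv. When v = 0, u = 2; when v = 3, u = 11.
The integral becomes ∫ sin(u) du from 2 to 11, with antiderivative -cos(u).
Back in v: F(v) = -cos(3*v + 2).
Then F(3) - F(0) = (-cos(11)) - (-cos(2)) = cos(2) - cos(11).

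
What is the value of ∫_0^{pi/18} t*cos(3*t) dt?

-1/9 + pi/108 + sqrt(3)/18

Integrate by parts once (u = t, dv = cos(3*t) dt).
An antiderivative is F(t) = t*sin(3*t)/3 + cos(3*t)/9.
Then F(pi/18) - F(0) = (pi/108 + sqrt(3)/18) - (1/9) = -1/9 + pi/108 + sqrt(3)/18.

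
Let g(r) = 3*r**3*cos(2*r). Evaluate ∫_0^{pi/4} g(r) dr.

Integrate by parts 3 times (u = r^3, dv = 3*cos(2*r) dr).
An antiderivative is F(r) = 3*r**3*sin(2*r)/2 + 9*r**2*cos(2*r)/4 - 9*r*sin(2*r)/4 - 9*cos(2*r)/8.
Then F(pi/4) - F(0) = (3*pi*(-24 + pi**2)/128) - (-9/8) = -9*pi/16 + 3*pi**3/128 + 9/8.

-9*pi/16 + 3*pi**3/128 + 9/8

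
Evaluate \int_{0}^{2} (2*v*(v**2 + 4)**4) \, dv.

31744/5

Let u = v**2 + 4, so du = 2*v dv. When v = 0, u = 4; when v = 2, u = 8.
The integral becomes ∫ u**4 du from 4 to 8, with antiderivative u**5/5.
Back in v: F(v) = (v**2 + 4)**5/5.
Then F(2) - F(0) = (32768/5) - (1024/5) = 31744/5.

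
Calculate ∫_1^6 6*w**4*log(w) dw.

-1866 + 46656*log(6)/5

Integrate by parts once (u = ln w, dv = 6*w**4 dw).
An antiderivative is F(w) = 6*w**5*(5*log(w) - 1)/25.
Then F(6) - F(1) = (-46656/25 + 46656*log(6)/5) - (-6/25) = -1866 + 46656*log(6)/5.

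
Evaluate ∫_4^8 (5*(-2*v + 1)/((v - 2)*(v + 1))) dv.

-15*log(3) + 5*log(5)

Factor the denominator: v**2 - v - 2 = (v + 1)(v - 2).
Partial fractions: 5*(-2*v + 1)/((v - 2)*(v + 1)) = -5/(v + 1) - 5/(v - 2).
An antiderivative is F(v) = -5*log(v - 2) - 5*log(v + 1).
Then F(8) - F(4) = (-15*log(3) - 5*log(2)) - (-5*log(5) - 5*log(2)) = -15*log(3) + 5*log(5).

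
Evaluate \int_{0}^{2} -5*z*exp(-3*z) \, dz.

-5/9 + 35*exp(-6)/9

Integrate by parts once (u = z, dv = -5*exp(-3*z) dz).
An antiderivative is F(z) = (15*z + 5)*exp(-3*z)/9.
Then F(2) - F(0) = (35*exp(-6)/9) - (5/9) = -5/9 + 35*exp(-6)/9.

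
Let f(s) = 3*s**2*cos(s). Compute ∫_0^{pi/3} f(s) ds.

Integrate by parts twice (u = s^2, dv = 3*cos(s) ds).
An antiderivative is F(s) = 3*s**2*sin(s) + 6*s*cos(s) - 6*sin(s).
Then F(pi/3) - F(0) = (-3*sqrt(3) + sqrt(3)*pi**2/6 + pi) - (0) = -3*sqrt(3) + sqrt(3)*pi**2/6 + pi.

-3*sqrt(3) + sqrt(3)*pi**2/6 + pi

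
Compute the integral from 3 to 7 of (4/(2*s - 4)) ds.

An antiderivative is F(s) = 2*log(2*s - 4).
Then F(7) - F(3) = (log(100)) - (log(4)) = log(25).

log(25)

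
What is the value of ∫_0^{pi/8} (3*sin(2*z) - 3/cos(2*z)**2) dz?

An antiderivative is F(z) = -3*cos(2*z)/2 - 3*tan(2*z)/2.
Then F(pi/8) - F(0) = (-3/2 - 3*sqrt(2)/4) - (-3/2) = -3*sqrt(2)/4.

-3*sqrt(2)/4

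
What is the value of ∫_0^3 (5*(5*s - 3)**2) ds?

Let u = 5*s - 3, so du = 5 ds. When s = 0, u = -3; when s = 3, u = 12.
The integral becomes ∫ u**2 du from -3 to 12, with antiderivative u**3/3.
Back in s: F(s) = (5*s - 3)**3/3.
Then F(3) - F(0) = (576) - (-9) = 585.

585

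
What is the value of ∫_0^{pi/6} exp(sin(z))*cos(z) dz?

-1 + exp(1/2)

Let u = sin(z), so du = cos(z) dz. When z = 0, u = 0; when z = pi/6, u = 1/2.
The integral becomes ∫ exp(u) du from 0 to 1/2, with antiderivative exp(u).
Back in z: F(z) = exp(sin(z)).
Then F(pi/6) - F(0) = (exp(1/2)) - (1) = -1 + exp(1/2).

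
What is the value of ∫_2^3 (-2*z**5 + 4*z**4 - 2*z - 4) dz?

-928/15

By the power rule, an antiderivative is F(z) = -z**6/3 + 4*z**5/5 - z**2 - 4*z.
Then F(3) - F(2) = (-348/5) - (-116/15) = -928/15.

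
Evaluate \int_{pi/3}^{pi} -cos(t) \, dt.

An antiderivative is F(t) = -sin(t).
Then F(pi) - F(pi/3) = (0) - (-sqrt(3)/2) = sqrt(3)/2.

sqrt(3)/2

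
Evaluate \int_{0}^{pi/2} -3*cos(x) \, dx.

An antiderivative is F(x) = -3*sin(x).
Then F(pi/2) - F(0) = (-3) - (0) = -3.

-3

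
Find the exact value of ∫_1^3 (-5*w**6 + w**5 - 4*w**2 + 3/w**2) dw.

-30928/21

By the power rule, an antiderivative is F(w) = -5*w**7/7 + w**6/6 - 4*w**3/3 - 3/w.
Then F(3) - F(1) = (-20687/14) - (-205/42) = -30928/21.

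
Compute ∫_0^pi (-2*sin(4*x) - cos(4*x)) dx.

0

An antiderivative is F(x) = -sin(4*x)/4 + cos(4*x)/2.
Then F(pi) - F(0) = (1/2) - (1/2) = 0.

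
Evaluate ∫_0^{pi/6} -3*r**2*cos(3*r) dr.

2/9 - pi**2/36

Integrate by parts twice (u = r^2, dv = -3*cos(3*r) dr).
An antiderivative is F(r) = -r**2*sin(3*r) - 2*r*cos(3*r)/3 + 2*sin(3*r)/9.
Then F(pi/6) - F(0) = (2/9 - pi**2/36) - (0) = 2/9 - pi**2/36.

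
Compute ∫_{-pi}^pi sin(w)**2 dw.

pi

Use the identity sin^2(w) = (1 - cos(2*w))/2.
An antiderivative is F(w) = w/2 - sin(2*w)/4.
Then F(pi) - F(-pi) = (pi/2) - (-pi/2) = pi.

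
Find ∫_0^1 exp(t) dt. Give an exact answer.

-1 + E

An antiderivative is F(t) = exp(t).
Then F(1) - F(0) = (E) - (1) = -1 + E.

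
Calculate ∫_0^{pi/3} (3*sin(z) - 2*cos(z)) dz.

An antiderivative is F(z) = -2*sin(z) - 3*cos(z).
Then F(pi/3) - F(0) = (-sqrt(3) - 3/2) - (-3) = 3/2 - sqrt(3).

3/2 - sqrt(3)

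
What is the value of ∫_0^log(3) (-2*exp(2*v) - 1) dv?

An antiderivative is F(v) = -exp(2*v) - v.
Then F(log(3)) - F(0) = (-9 - log(3)) - (-1) = -8 - log(3).

-8 - log(3)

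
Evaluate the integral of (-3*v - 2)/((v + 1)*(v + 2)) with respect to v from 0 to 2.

Factor the denominator: v**2 + 3*v + 2 = (v + 2)(v + 1).
Partial fractions: (-3*v - 2)/((v + 1)*(v + 2)) = -4/(v + 2) + 1/(v + 1).
An antiderivative is F(v) = log(v + 1) - 4*log(v + 2).
Then F(2) - F(0) = (-8*log(2) + log(3)) - (-log(16)) = log(3/16).

log(3/16)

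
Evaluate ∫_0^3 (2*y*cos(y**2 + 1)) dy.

-sin(1) + sin(10)

Let u = y**2 + 1, so du = 2*y dy. When y = 0, u = 1; when y = 3, u = 10.
The integral becomes ∫ cos(u) du from 1 to 10, with antiderivative sin(u).
Back in y: F(y) = sin(y**2 + 1).
Then F(3) - F(0) = (sin(10)) - (sin(1)) = -sin(1) + sin(10).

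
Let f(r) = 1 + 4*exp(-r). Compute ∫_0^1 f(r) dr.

5 - 4*exp(-1)

An antiderivative is F(r) = r - 4*exp(-r).
Then F(1) - F(0) = (1 - 4*exp(-1)) - (-4) = 5 - 4*exp(-1).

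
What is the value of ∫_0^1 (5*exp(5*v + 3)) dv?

Let u = 5*v + 3, so du = 5 dv. When v = 0, u = 3; when v = 1, u = 8.
The integral becomes ∫ exp(u) du from 3 to 8, with antiderivative exp(u).
Back in v: F(v) = exp(5*v + 3).
Then F(1) - F(0) = (exp(8)) - (exp(3)) = -exp(3) + exp(8).

-exp(3) + exp(8)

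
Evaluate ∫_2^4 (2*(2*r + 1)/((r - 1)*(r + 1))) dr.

log(45)

Factor the denominator: r**2 - 1 = (r + 1)(r - 1).
Partial fractions: 2*(2*r + 1)/((r - 1)*(r + 1)) = 1/(r + 1) + 3/(r - 1).
An antiderivative is F(r) = 3*log(r - 1) + log(r + 1).
Then F(4) - F(2) = (log(5) + 3*log(3)) - (log(3)) = log(45).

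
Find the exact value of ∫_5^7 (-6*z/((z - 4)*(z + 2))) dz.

-8*log(3) + 2*log(7)

Factor the denominator: z**2 - 2*z - 8 = (z + 2)(z - 4).
Partial fractions: -6*z/((z - 4)*(z + 2)) = -2/(z + 2) - 4/(z - 4).
An antiderivative is F(z) = -4*log(z - 4) - 2*log(z + 2).
Then F(7) - F(5) = (-8*log(3)) - (-log(49)) = -8*log(3) + 2*log(7).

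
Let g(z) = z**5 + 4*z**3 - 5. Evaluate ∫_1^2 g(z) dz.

By the power rule, an antiderivative is F(z) = z**6/6 + z**4 - 5*z.
Then F(2) - F(1) = (50/3) - (-23/6) = 41/2.

41/2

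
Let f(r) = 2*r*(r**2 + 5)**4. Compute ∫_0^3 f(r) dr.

Let u = r**2 + 5, so du = 2*r dr. When r = 0, u = 5; when r = 3, u = 14.
The integral becomes ∫ u**4 du from 5 to 14, with antiderivative u**5/5.
Back in r: F(r) = (r**2 + 5)**5/5.
Then F(3) - F(0) = (537824/5) - (625) = 534699/5.

534699/5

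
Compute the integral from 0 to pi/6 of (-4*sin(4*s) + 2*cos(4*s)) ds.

An antiderivative is F(s) = sin(4*s)/2 + cos(4*s).
Then F(pi/6) - F(0) = (-1/2 + sqrt(3)/4) - (1) = -3/2 + sqrt(3)/4.

-3/2 + sqrt(3)/4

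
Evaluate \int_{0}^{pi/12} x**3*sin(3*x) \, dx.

Integrate by parts 3 times (u = x^3, dv = sin(3*x) dx).
An antiderivative is F(x) = -x**3*cos(3*x)/3 + x**2*sin(3*x)/3 + 2*x*cos(3*x)/9 - 2*sin(3*x)/27.
Then F(pi/12) - F(0) = (sqrt(2)*(-384 - pi**3 + 12*pi**2 + 96*pi)/10368) - (0) = sqrt(2)*(-384 - pi**3 + 12*pi**2 + 96*pi)/10368.

sqrt(2)*(-384 - pi**3 + 12*pi**2 + 96*pi)/10368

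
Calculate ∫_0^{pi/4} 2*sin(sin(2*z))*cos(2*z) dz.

1 - cos(1)

Let u = sin(2*z), so du = 2*cos(2*z) dz. When z = 0, u = 0; when z = pi/4, u = 1.
The integral becomes ∫ sin(u) du from 0 to 1, with antiderivative -cos(u).
Back in z: F(z) = -cos(sin(2*z)).
Then F(pi/4) - F(0) = (-cos(1)) - (-1) = 1 - cos(1).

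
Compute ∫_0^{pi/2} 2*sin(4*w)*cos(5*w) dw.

-8/9

Use the identity sin(4*w)cos(5*w) = [sin(9*w) + sin(-w)]/2.
An antiderivative is F(w) = cos(w) - cos(9*w)/9.
Then F(pi/2) - F(0) = (0) - (8/9) = -8/9.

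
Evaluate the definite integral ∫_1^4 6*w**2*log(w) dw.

-42 + 256*log(2)

Integrate by parts once (u = ln w, dv = 6*w**2 dw).
An antiderivative is F(w) = 2*w**3*(3*log(w) - 1)/3.
Then F(4) - F(1) = (-128/3 + 256*log(2)) - (-2/3) = -42 + 256*log(2).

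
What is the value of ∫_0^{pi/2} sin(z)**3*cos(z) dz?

Let u = sin(z), so du = cos(z) dz. When z = 0, u = 0; when z = pi/2, u = 1.
The integral becomes ∫ u**3 du from 0 to 1, with antiderivative u**4/4.
Back in z: F(z) = sin(z)**4/4.
Then F(pi/2) - F(0) = (1/4) - (0) = 1/4.

1/4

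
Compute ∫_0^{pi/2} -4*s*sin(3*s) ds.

4/9

Integrate by parts once (u = s, dv = -4*sin(3*s) ds).
An antiderivative is F(s) = 4*s*cos(3*s)/3 - 4*sin(3*s)/9.
Then F(pi/2) - F(0) = (4/9) - (0) = 4/9.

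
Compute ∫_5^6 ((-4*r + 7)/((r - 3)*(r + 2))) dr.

Factor the denominator: r**2 - r - 6 = (r + 2)(r - 3).
Partial fractions: (-4*r + 7)/((r - 3)*(r + 2)) = -3/(r + 2) - 1/(r - 3).
An antiderivative is F(r) = -log(r - 3) - 3*log(r + 2).
Then F(6) - F(5) = (-9*log(2) - log(3)) - (-3*log(7) - log(2)) = -8*log(2) - log(3) + 3*log(7).

-8*log(2) - log(3) + 3*log(7)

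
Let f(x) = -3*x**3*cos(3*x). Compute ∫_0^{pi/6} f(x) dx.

Integrate by parts 3 times (u = x^3, dv = -3*cos(3*x) dx).
An antiderivative is F(x) = -x**3*sin(3*x) - x**2*cos(3*x) + 2*x*sin(3*x)/3 + 2*cos(3*x)/9.
Then F(pi/6) - F(0) = (pi*(24 - pi**2)/216) - (2/9) = -2/9 - pi**3/216 + pi/9.

-2/9 - pi**3/216 + pi/9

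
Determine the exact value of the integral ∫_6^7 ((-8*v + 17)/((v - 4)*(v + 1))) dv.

-12*log(2) - 3*log(3) + 5*log(7)

Factor the denominator: v**2 - 3*v - 4 = (v + 1)(v - 4).
Partial fractions: (-8*v + 17)/((v - 4)*(v + 1)) = -5/(v + 1) - 3/(v - 4).
An antiderivative is F(v) = -3*log(v - 4) - 5*log(v + 1).
Then F(7) - F(6) = (-15*log(2) - 3*log(3)) - (-5*log(7) - 3*log(2)) = -12*log(2) - 3*log(3) + 5*log(7).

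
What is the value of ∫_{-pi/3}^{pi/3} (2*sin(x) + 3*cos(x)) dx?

An antiderivative is F(x) = 3*sin(x) - 2*cos(x).
Then F(pi/3) - F(-pi/3) = (-1 + 3*sqrt(3)/2) - (-3*sqrt(3)/2 - 1) = 3*sqrt(3).

3*sqrt(3)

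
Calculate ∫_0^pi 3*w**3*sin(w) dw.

3*pi*(-6 + pi**2)

Integrate by parts 3 times (u = w^3, dv = 3*sin(w) dw).
An antiderivative is F(w) = -3*w**3*cos(w) + 9*w**2*sin(w) + 18*w*cos(w) - 18*sin(w).
Then F(pi) - F(0) = (3*pi*(-6 + pi**2)) - (0) = 3*pi*(-6 + pi**2).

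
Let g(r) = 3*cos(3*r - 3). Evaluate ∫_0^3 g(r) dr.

Let u = 3*r - 3, so du = 3 dr. When r = 0, u = -3; when r = 3, u = 6.
The integral becomes ∫ cos(u) du from -3 to 6, with antiderivative sin(u).
Back in r: F(r) = sin(3*r - 3).
Then F(3) - F(0) = (sin(6)) - (-sin(3)) = sin(6) + sin(3).

sin(6) + sin(3)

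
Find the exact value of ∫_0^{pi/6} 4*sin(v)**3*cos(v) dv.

1/16

Let u = sin(v), so du = cos(v) dv. When v = 0, u = 0; when v = pi/6, u = 1/2.
The integral becomes 4·∫ u**3 du from 0 to 1/2, with antiderivative u**4.
Back in v: F(v) = sin(v)**4.
Then F(pi/6) - F(0) = (1/16) - (0) = 1/16.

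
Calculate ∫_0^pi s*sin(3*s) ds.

pi/3

Integrate by parts once (u = s, dv = sin(3*s) ds).
An antiderivative is F(s) = -s*cos(3*s)/3 + sin(3*s)/9.
Then F(pi) - F(0) = (pi/3) - (0) = pi/3.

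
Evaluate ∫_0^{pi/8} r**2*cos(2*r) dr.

Integrate by parts twice (u = r^2, dv = cos(2*r) dr).
An antiderivative is F(r) = r**2*sin(2*r)/2 + r*cos(2*r)/2 - sin(2*r)/4.
Then F(pi/8) - F(0) = (sqrt(2)*(-32 + pi**2 + 8*pi)/256) - (0) = sqrt(2)*(-32 + pi**2 + 8*pi)/256.

sqrt(2)*(-32 + pi**2 + 8*pi)/256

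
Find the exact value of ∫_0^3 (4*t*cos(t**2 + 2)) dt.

2*sin(11) - 2*sin(2)

Let u = t**2 + 2, so du = 2*t dt. When t = 0, u = 2; when t = 3, u = 11.
The integral becomes 2·∫ cos(u) du from 2 to 11, with antiderivative 2*sin(u).
Back in t: F(t) = 2*sin(t**2 + 2).
Then F(3) - F(0) = (2*sin(11)) - (2*sin(2)) = 2*sin(11) - 2*sin(2).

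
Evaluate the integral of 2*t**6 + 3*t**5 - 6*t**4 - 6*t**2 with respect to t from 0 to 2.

By the power rule, an antiderivative is F(t) = 2*t**7/7 + t**6/2 - 6*t**5/5 - 2*t**3.
Then F(2) - F(0) = (496/35) - (0) = 496/35.

496/35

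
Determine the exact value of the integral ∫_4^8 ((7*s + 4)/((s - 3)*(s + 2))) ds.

-2*log(3) + 7*log(5)

Factor the denominator: s**2 - s - 6 = (s + 2)(s - 3).
Partial fractions: (7*s + 4)/((s - 3)*(s + 2)) = 2/(s + 2) + 5/(s - 3).
An antiderivative is F(s) = 5*log(s - 3) + 2*log(s + 2).
Then F(8) - F(4) = (2*log(2) + 7*log(5)) - (log(36)) = -2*log(3) + 7*log(5).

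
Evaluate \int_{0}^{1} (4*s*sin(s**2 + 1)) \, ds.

Let u = s**2 + 1, so du = 2*s ds. When s = 0, u = 1; when s = 1, u = 2.
The integral becomes 2·∫ sin(u) du from 1 to 2, with antiderivative -2*cos(u).
Back in s: F(s) = -2*cos(s**2 + 1).
Then F(1) - F(0) = (-2*cos(2)) - (-2*cos(1)) = -2*cos(2) + 2*cos(1).

-2*cos(2) + 2*cos(1)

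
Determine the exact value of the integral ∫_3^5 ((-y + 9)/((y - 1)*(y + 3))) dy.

log(27/16)

Factor the denominator: y**2 + 2*y - 3 = (y + 3)(y - 1).
Partial fractions: (-y + 9)/((y - 1)*(y + 3)) = -3/(y + 3) + 2/(y - 1).
An antiderivative is F(y) = 2*log(y - 1) - 3*log(y + 3).
Then F(5) - F(3) = (-log(32)) - (-log(54)) = log(27/16).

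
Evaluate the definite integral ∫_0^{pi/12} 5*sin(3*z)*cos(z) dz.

Use the identity sin(3*z)cos(z) = [sin(4*z) + sin(2*z)]/2.
An antiderivative is F(z) = -5*cos(2*z)/4 - 5*cos(4*z)/8.
Then F(pi/12) - F(0) = (-5*sqrt(3)/8 - 5/16) - (-15/8) = 25/16 - 5*sqrt(3)/8.

25/16 - 5*sqrt(3)/8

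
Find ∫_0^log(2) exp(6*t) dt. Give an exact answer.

Let u = exp(t), so du = exp(t) dt. When t = 0, u = 1; when t = log(2), u = 2.
The integral becomes ∫ u**5 du from 1 to 2, with antiderivative u**6/6.
Back in t: F(t) = exp(6*t)/6.
Then F(log(2)) - F(0) = (32/3) - (1/6) = 21/2.

21/2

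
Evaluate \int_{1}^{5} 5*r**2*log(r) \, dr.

Integrate by parts once (u = ln r, dv = 5*r**2 dr).
An antiderivative is F(r) = 5*r**3*(3*log(r) - 1)/9.
Then F(5) - F(1) = (-625/9 + 625*log(5)/3) - (-5/9) = -620/9 + 625*log(5)/3.

-620/9 + 625*log(5)/3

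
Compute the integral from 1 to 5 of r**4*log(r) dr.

-3124/25 + 625*log(5)

Integrate by parts once (u = ln r, dv = r**4 dr).
An antiderivative is F(r) = r**5*(5*log(r) - 1)/25.
Then F(5) - F(1) = (-125 + 625*log(5)) - (-1/25) = -3124/25 + 625*log(5).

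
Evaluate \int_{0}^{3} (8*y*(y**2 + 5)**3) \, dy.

Let u = y**2 + 5, so du = 2*y dy. When y = 0, u = 5; when y = 3, u = 14.
The integral becomes 4·∫ u**3 du from 5 to 14, with antiderivative u**4.
Back in y: F(y) = (y**2 + 5)**4.
Then F(3) - F(0) = (38416) - (625) = 37791.

37791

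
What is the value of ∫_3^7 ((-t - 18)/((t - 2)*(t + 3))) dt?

-3*log(3) - log(5)

Factor the denominator: t**2 + t - 6 = (t + 3)(t - 2).
Partial fractions: (-t - 18)/((t - 2)*(t + 3)) = 3/(t + 3) - 4/(t - 2).
An antiderivative is F(t) = -4*log(t - 2) + 3*log(t + 3).
Then F(7) - F(3) = (log(8/5)) - (3*log(2) + 3*log(3)) = -3*log(3) - log(5).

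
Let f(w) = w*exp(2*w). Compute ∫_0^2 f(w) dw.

Integrate by parts once (u = w, dv = exp(2*w) dw).
An antiderivative is F(w) = (2*w - 1)*exp(2*w)/4.
Then F(2) - F(0) = (3*exp(4)/4) - (-1/4) = 1/4 + 3*exp(4)/4.

1/4 + 3*exp(4)/4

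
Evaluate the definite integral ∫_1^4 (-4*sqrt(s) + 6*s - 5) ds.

34/3

By the power rule, an antiderivative is F(s) = -8*s**(3/2)/3 + 3*s**2 - 5*s.
Then F(4) - F(1) = (20/3) - (-14/3) = 34/3.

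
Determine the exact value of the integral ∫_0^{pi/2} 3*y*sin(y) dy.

Integrate by parts once (u = y, dv = 3*sin(y) dy).
An antiderivative is F(y) = -3*y*cos(y) + 3*sin(y).
Then F(pi/2) - F(0) = (3) - (0) = 3.

3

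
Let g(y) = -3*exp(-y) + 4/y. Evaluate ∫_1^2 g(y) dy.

-3*exp(-1) + 3*exp(-2) + 4*log(2)

An antiderivative is F(y) = 4*log(y) + 3*exp(-y).
Then F(2) - F(1) = (3*exp(-2) + 4*log(2)) - (3*exp(-1)) = -3*exp(-1) + 3*exp(-2) + 4*log(2).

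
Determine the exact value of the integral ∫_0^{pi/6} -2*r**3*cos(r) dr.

Integrate by parts 3 times (u = r^3, dv = -2*cos(r) dr).
An antiderivative is F(r) = -2*r**3*sin(r) - 6*r**2*cos(r) + 12*r*sin(r) + 12*cos(r).
Then F(pi/6) - F(0) = (-sqrt(3)*pi**2/12 - pi**3/216 + pi + 6*sqrt(3)) - (12) = -12 - sqrt(3)*pi**2/12 - pi**3/216 + pi + 6*sqrt(3).

-12 - sqrt(3)*pi**2/12 - pi**3/216 + pi + 6*sqrt(3)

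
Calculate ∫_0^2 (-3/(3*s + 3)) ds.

-log(3)

An antiderivative is F(s) = -log(3*s + 3).
Then F(2) - F(0) = (-log(9)) - (-log(3)) = -log(3).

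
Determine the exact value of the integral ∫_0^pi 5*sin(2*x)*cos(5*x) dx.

Use the identity sin(2*x)cos(5*x) = [sin(7*x) + sin(-3*x)]/2.
An antiderivative is F(x) = 5*cos(3*x)/6 - 5*cos(7*x)/14.
Then F(pi) - F(0) = (-10/21) - (10/21) = -20/21.

-20/21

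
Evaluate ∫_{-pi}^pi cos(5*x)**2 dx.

pi

Use the identity cos^2(5*x) = (1 + cos(10*x))/2.
An antiderivative is F(x) = x/2 + sin(10*x)/20.
Then F(pi) - F(-pi) = (pi/2) - (-pi/2) = pi.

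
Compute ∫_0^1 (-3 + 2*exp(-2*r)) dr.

-2 - exp(-2)

An antiderivative is F(r) = -3*r - exp(-2*r).
Then F(1) - F(0) = (-3 - exp(-2)) - (-1) = -2 - exp(-2).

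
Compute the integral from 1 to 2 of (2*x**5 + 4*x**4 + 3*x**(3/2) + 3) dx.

24*sqrt(2)/5 + 238/5

By the power rule, an antiderivative is F(x) = x**6/3 + 6*x**(5/2)/5 + 4*x**5/5 + 3*x.
Then F(2) - F(1) = (24*sqrt(2)/5 + 794/15) - (16/3) = 24*sqrt(2)/5 + 238/5.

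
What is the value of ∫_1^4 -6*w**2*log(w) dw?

Integrate by parts once (u = ln w, dv = -6*w**2 dw).
An antiderivative is F(w) = -2*w**3*(3*log(w) - 1)/3.
Then F(4) - F(1) = (128/3 - 256*log(2)) - (2/3) = 42 - 256*log(2).

42 - 256*log(2)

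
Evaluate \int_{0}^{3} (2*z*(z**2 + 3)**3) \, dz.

Let u = z**2 + 3, so du = 2*z dz. When z = 0, u = 3; when z = 3, u = 12.
The integral becomes ∫ u**3 du from 3 to 12, with antiderivative u**4/4.
Back in z: F(z) = (z**2 + 3)**4/4.
Then F(3) - F(0) = (5184) - (81/4) = 20655/4.

20655/4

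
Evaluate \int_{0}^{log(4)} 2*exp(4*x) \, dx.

Let u = exp(x), so du = exp(x) dx. When x = 0, u = 1; when x = log(4), u = 4.
The integral becomes 2·∫ u**3 du from 1 to 4, with antiderivative u**4/2.
Back in x: F(x) = exp(4*x)/2.
Then F(log(4)) - F(0) = (128) - (1/2) = 255/2.

255/2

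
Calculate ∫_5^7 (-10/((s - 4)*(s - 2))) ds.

-10*log(3) + 5*log(5)

Factor the denominator: s**2 - 6*s + 8 = (s - 2)(s - 4).
Partial fractions: -10/((s - 4)*(s - 2)) = 5/(s - 2) - 5/(s - 4).
An antiderivative is F(s) = -5*log(s - 4) + 5*log(s - 2).
Then F(7) - F(5) = (-5*log(3) + 5*log(5)) - (5*log(3)) = -10*log(3) + 5*log(5).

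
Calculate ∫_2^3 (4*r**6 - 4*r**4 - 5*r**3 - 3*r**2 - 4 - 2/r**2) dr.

379339/420

By the power rule, an antiderivative is F(r) = 4*r**7/7 - 4*r**5/5 - 5*r**4/4 - r**3 - 4*r + 2/r.
Then F(3) - F(2) = (384607/420) - (439/35) = 379339/420.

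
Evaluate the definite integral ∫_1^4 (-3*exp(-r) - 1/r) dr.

An antiderivative is F(r) = -log(r) + 3*exp(-r).
Then F(4) - F(1) = ((3 - log(4**exp(4)))*exp(-4)) - (3*exp(-1)) = (-log(4**exp(4)) - 3*exp(3) + 3)*exp(-4).

(-log(4**exp(4)) - 3*exp(3) + 3)*exp(-4)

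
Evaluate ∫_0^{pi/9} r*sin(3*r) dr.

-pi/54 + sqrt(3)/18

Integrate by parts once (u = r, dv = sin(3*r) dr).
An antiderivative is F(r) = -r*cos(3*r)/3 + sin(3*r)/9.
Then F(pi/9) - F(0) = (-pi/54 + sqrt(3)/18) - (0) = -pi/54 + sqrt(3)/18.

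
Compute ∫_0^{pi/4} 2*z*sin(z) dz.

Integrate by parts once (u = z, dv = 2*sin(z) dz).
An antiderivative is F(z) = -2*z*cos(z) + 2*sin(z).
Then F(pi/4) - F(0) = (sqrt(2)*(4 - pi)/4) - (0) = sqrt(2)*(4 - pi)/4.

sqrt(2)*(4 - pi)/4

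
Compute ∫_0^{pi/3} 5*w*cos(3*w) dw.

-10/9

Integrate by parts once (u = w, dv = 5*cos(3*w) dw).
An antiderivative is F(w) = 5*w*sin(3*w)/3 + 5*cos(3*w)/9.
Then F(pi/3) - F(0) = (-5/9) - (5/9) = -10/9.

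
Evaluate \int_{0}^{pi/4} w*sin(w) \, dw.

Integrate by parts once (u = w, dv = sin(w) dw).
An antiderivative is F(w) = -w*cos(w) + sin(w).
Then F(pi/4) - F(0) = (sqrt(2)*(4 - pi)/8) - (0) = sqrt(2)*(4 - pi)/8.

sqrt(2)*(4 - pi)/8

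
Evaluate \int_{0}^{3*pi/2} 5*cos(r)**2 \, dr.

Use the identity cos^2(r) = (1 + cos(2*r))/2.
An antiderivative is F(r) = 5*r/2 + 5*sin(2*r)/4.
Then F(3*pi/2) - F(0) = (15*pi/4) - (0) = 15*pi/4.

15*pi/4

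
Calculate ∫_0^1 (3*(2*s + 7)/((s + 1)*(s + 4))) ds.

Factor the denominator: s**2 + 5*s + 4 = (s + 4)(s + 1).
Partial fractions: 3*(2*s + 7)/((s + 1)*(s + 4)) = 1/(s + 4) + 5/(s + 1).
An antiderivative is F(s) = 5*log(s + 1) + log(s + 4).
Then F(1) - F(0) = (log(5) + 5*log(2)) - (log(4)) = log(40).

log(40)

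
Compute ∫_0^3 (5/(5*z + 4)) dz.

log(19/4)

Let u = 5*z + 4, so du = 5 dz. When z = 0, u = 4; when z = 3, u = 19.
The integral becomes ∫ 1/u du from 4 to 19, with antiderivative log(u).
Back in z: F(z) = log(5*z + 4).
Then F(3) - F(0) = (log(19)) - (log(4)) = log(19/4).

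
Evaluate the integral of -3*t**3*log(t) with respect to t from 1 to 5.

Integrate by parts once (u = ln t, dv = -3*t**3 dt).
An antiderivative is F(t) = -3*t**4*(4*log(t) - 1)/16.
Then F(5) - F(1) = (1875/16 - 1875*log(5)/4) - (3/16) = 117 - 1875*log(5)/4.

117 - 1875*log(5)/4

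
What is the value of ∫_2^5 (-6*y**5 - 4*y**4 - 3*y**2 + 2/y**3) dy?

-1815219/100

By the power rule, an antiderivative is F(y) = -y**6 - 4*y**5/5 - y**3 - 1/y**2.
Then F(5) - F(2) = (-456251/25) - (-1957/20) = -1815219/100.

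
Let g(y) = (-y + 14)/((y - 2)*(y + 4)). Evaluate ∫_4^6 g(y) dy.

-3*log(5) + 8*log(2)

Factor the denominator: y**2 + 2*y - 8 = (y + 4)(y - 2).
Partial fractions: (-y + 14)/((y - 2)*(y + 4)) = -3/(y + 4) + 2/(y - 2).
An antiderivative is F(y) = 2*log(y - 2) - 3*log(y + 4).
Then F(6) - F(4) = (-3*log(5) + log(2)) - (-7*log(2)) = -3*log(5) + 8*log(2).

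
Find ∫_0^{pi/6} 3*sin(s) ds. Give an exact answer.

3 - 3*sqrt(3)/2

An antiderivative is F(s) = -3*cos(s).
Then F(pi/6) - F(0) = (-3*sqrt(3)/2) - (-3) = 3 - 3*sqrt(3)/2.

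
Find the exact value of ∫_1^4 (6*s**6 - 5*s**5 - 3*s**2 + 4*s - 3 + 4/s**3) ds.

593037/56

By the power rule, an antiderivative is F(s) = 6*s**7/7 - 5*s**6/6 - s**3 + 2*s**2 - 3*s - 2/s**2.
Then F(4) - F(1) = (1778443/168) - (-167/42) = 593037/56.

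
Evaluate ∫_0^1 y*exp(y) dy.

Integrate by parts once (u = y, dv = exp(y) dy).
An antiderivative is F(y) = (y - 1)*exp(y).
Then F(1) - F(0) = (0) - (-1) = 1.

1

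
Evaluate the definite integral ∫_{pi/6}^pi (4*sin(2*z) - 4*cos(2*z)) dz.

-1 + sqrt(3)

An antiderivative is F(z) = -2*sin(2*z) - 2*cos(2*z).
Then F(pi) - F(pi/6) = (-2) - (-sqrt(3) - 1) = -1 + sqrt(3).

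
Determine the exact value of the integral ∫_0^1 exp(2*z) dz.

An antiderivative is F(z) = exp(2*z)/2.
Then F(1) - F(0) = (exp(2)/2) - (1/2) = -1/2 + exp(2)/2.

-1/2 + exp(2)/2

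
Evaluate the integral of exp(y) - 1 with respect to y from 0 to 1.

An antiderivative is F(y) = -y + exp(y).
Then F(1) - F(0) = (-1 + E) - (1) = -2 + E.

-2 + E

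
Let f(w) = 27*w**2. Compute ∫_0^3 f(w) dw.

243

Let u = 3*w, so du = 3 dw. When w = 0, u = 0; when w = 3, u = 9.
The integral becomes ∫ u**2 du from 0 to 9, with antiderivative u**3/3.
Back in w: F(w) = 9*w**3.
Then F(3) - F(0) = (243) - (0) = 243.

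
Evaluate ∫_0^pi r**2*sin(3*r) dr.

-4/27 + pi**2/3

Integrate by parts twice (u = r^2, dv = sin(3*r) dr).
An antiderivative is F(r) = -r**2*cos(3*r)/3 + 2*r*sin(3*r)/9 + 2*cos(3*r)/27.
Then F(pi) - F(0) = (-2/27 + pi**2/3) - (2/27) = -4/27 + pi**2/3.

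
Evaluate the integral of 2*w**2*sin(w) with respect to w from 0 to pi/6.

-4 - sqrt(3)*pi**2/36 + pi/3 + 2*sqrt(3)

Integrate by parts twice (u = w^2, dv = 2*sin(w) dw).
An antiderivative is F(w) = -2*w**2*cos(w) + 4*w*sin(w) + 4*cos(w).
Then F(pi/6) - F(0) = (-sqrt(3)*pi**2/36 + pi/3 + 2*sqrt(3)) - (4) = -4 - sqrt(3)*pi**2/36 + pi/3 + 2*sqrt(3).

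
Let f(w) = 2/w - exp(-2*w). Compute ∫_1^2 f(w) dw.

An antiderivative is F(w) = 2*log(w) + exp(-2*w)/2.
Then F(2) - F(1) = (exp(-4)/2 + 2*log(2)) - (exp(-2)/2) = (-exp(2) + 1 + 4*exp(4)*log(2))*exp(-4)/2.

(-exp(2) + 1 + 4*exp(4)*log(2))*exp(-4)/2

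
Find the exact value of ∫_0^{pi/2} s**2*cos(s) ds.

-2 + pi**2/4

Integrate by parts twice (u = s^2, dv = cos(s) ds).
An antiderivative is F(s) = s**2*sin(s) + 2*s*cos(s) - 2*sin(s).
Then F(pi/2) - F(0) = (-2 + pi**2/4) - (0) = -2 + pi**2/4.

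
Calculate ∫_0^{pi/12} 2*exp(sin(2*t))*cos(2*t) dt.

Let u = sin(2*t), so du = 2*cos(2*t) dt. When t = 0, u = 0; when t = pi/12, u = 1/2.
The integral becomes ∫ exp(u) du from 0 to 1/2, with antiderivative exp(u).
Back in t: F(t) = exp(sin(2*t)).
Then F(pi/12) - F(0) = (exp(1/2)) - (1) = -1 + exp(1/2).

-1 + exp(1/2)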